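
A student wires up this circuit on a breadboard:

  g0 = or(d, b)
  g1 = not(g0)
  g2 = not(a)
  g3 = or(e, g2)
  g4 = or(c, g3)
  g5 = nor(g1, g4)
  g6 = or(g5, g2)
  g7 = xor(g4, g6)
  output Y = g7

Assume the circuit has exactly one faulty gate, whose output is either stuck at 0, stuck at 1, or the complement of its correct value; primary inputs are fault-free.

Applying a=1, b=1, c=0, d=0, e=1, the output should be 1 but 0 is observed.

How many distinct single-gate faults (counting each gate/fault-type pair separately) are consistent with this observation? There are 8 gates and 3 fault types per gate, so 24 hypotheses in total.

8

Fault-free: g0=1, g1=0, g2=0, g3=1, g4=1, g5=0, g6=0, g7=1 → 1. Observed 0.
  g0: none of the 3 fault types match ✗
  g1: none of the 3 fault types match ✗
  g2: stuck-at-1, inverted output ✓; others ✗
  g3: none of the 3 fault types match ✗
  g4: none of the 3 fault types match ✗
  g5: stuck-at-1, inverted output ✓; others ✗
  g6: stuck-at-1, inverted output ✓; others ✗
  g7: stuck-at-0, inverted output ✓; others ✗
Consistent faults: {g2 stuck-at-1, g2 inverted output, g5 stuck-at-1, g5 inverted output, g6 stuck-at-1, g6 inverted output, g7 stuck-at-0, g7 inverted output} — 8 in all.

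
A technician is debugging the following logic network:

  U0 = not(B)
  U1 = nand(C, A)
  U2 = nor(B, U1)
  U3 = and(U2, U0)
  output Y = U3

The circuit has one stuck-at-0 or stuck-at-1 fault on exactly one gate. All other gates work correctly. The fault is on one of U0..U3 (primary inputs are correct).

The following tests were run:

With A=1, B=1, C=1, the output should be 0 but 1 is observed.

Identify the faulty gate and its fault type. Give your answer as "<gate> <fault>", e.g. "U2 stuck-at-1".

Fault-free values for test 1 (A=1, B=1, C=1): U0=0, U1=0, U2=0, U3=0, giving Y=0. Observed 1.
Test 1: faults giving observed 1 are {U3 stuck-at-1}.
Only U3 stuck-at-1 is consistent with every test.

U3 stuck-at-1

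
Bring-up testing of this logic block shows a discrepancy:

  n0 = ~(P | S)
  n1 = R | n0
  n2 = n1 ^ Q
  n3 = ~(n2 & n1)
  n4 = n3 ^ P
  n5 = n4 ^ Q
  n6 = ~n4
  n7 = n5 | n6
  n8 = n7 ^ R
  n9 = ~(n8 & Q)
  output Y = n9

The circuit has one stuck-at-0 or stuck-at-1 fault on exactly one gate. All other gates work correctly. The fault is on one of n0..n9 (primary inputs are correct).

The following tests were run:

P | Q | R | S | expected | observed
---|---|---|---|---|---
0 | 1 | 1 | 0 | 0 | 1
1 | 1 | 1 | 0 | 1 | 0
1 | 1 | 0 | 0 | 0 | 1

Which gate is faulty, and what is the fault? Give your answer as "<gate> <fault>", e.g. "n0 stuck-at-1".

Fault-free values for test 1 (P=0, Q=1, R=1, S=0): n0=1, n1=1, n2=0, n3=1, n4=1, n5=0, n6=0, n7=0, n8=1, n9=0, giving Y=0. Observed 1.
Test 1: faults giving observed 1 are {n2 stuck-at-1, n3 stuck-at-0, n4 stuck-at-0, n5 stuck-at-1, n6 stuck-at-1, n7 stuck-at-1, n8 stuck-at-0, n9 stuck-at-1}.
Test 2 (P=1, Q=1, R=1, S=0): fault-free n0=0, n1=1, n2=0, n3=1, n4=0, n5=1, n6=1, n7=1, n8=0, n9=1 → 1; observed 0. Eliminates n4 stuck-at-0, n5 stuck-at-1, n6 stuck-at-1, n7 stuck-at-1, n8 stuck-at-0, n9 stuck-at-1.
Test 3 (P=1, Q=1, R=0, S=0): fault-free n0=0, n1=0, n2=1, n3=1, n4=0, n5=1, n6=1, n7=1, n8=1, n9=0 → 0; observed 1. Eliminates n2 stuck-at-1.
Only n3 stuck-at-0 is consistent with every test.

n3 stuck-at-0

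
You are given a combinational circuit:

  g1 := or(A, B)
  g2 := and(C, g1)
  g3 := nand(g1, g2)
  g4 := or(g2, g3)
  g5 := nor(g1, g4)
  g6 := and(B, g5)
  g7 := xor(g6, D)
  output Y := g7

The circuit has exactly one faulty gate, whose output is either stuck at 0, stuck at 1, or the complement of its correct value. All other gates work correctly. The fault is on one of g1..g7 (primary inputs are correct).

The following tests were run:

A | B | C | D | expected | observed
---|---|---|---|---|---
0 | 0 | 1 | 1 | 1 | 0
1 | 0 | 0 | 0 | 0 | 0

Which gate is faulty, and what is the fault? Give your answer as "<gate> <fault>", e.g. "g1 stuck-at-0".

g7 stuck-at-0

Fault-free values for test 1 (A=0, B=0, C=1, D=1): g1=0, g2=0, g3=1, g4=1, g5=0, g6=0, g7=1, giving Y=1. Observed 0.
Test 1: faults giving observed 0 are {g6 stuck-at-1, g6 inverted output, g7 stuck-at-0, g7 inverted output}.
Test 2 (A=1, B=0, C=0, D=0): fault-free g1=1, g2=0, g3=1, g4=1, g5=0, g6=0, g7=0 → 0; observed 0. Eliminates g6 stuck-at-1, g6 inverted output, g7 inverted output.
Only g7 stuck-at-0 is consistent with every test.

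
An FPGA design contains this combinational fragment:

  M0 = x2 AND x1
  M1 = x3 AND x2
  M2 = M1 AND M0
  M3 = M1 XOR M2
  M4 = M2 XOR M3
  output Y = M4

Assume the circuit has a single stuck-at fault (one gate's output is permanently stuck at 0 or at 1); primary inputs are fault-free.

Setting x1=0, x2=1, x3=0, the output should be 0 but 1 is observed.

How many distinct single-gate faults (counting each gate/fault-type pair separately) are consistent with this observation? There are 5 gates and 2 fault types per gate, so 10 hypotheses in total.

Fault-free: M0=0, M1=0, M2=0, M3=0, M4=0 → 0. Observed 1.
  M0 stuck-at-0: output 0 ✗
  M0 stuck-at-1: output 0 ✗
  M1 stuck-at-0: output 0 ✗
  M1 stuck-at-1: output 1 ✓
  M2 stuck-at-0: output 0 ✗
  M2 stuck-at-1: output 0 ✗
  M3 stuck-at-0: output 0 ✗
  M3 stuck-at-1: output 1 ✓
  M4 stuck-at-0: output 0 ✗
  M4 stuck-at-1: output 1 ✓
Consistent faults: {M1 stuck-at-1, M3 stuck-at-1, M4 stuck-at-1} — 3 in all.

3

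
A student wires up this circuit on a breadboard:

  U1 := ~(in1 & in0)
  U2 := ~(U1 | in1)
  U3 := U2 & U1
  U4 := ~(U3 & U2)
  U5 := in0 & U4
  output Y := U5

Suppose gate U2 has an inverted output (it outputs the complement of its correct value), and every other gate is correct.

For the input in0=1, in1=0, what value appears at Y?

0

Propagate with U2 forced: U1=1, U2=1 [inverted output], U3=1, U4=0, U5=0.
So Y = 0. (Without the fault it would be 1.)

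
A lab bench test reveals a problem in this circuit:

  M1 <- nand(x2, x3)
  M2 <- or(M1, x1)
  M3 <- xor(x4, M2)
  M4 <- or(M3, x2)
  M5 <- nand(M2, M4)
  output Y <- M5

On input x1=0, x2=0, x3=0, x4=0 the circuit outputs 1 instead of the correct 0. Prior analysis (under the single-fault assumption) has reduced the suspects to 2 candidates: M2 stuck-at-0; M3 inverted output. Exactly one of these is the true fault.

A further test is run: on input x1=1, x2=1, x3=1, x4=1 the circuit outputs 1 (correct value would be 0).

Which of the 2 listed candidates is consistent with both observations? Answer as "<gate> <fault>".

Evaluate each candidate on input x1=1, x2=1, x3=1, x4=1:
  M2 stuck-at-0: M1=0, M2=0 [stuck-at-0], M3=1, M4=1, M5=1 → 1 — matches
  M3 inverted output: M1=0, M2=1, M3=1 [inverted output], M4=1, M5=0 → 0 — eliminated
Only M2 stuck-at-0 reproduces the observed 1.

M2 stuck-at-0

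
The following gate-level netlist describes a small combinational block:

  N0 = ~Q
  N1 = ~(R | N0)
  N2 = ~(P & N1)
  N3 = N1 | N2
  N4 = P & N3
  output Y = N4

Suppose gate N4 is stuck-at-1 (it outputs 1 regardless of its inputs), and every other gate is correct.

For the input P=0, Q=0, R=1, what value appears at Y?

1

Propagate with N4 forced: N0=1, N1=0, N2=1, N3=1, N4=1 [stuck-at-1].
So Y = 1. (Without the fault it would be 0.)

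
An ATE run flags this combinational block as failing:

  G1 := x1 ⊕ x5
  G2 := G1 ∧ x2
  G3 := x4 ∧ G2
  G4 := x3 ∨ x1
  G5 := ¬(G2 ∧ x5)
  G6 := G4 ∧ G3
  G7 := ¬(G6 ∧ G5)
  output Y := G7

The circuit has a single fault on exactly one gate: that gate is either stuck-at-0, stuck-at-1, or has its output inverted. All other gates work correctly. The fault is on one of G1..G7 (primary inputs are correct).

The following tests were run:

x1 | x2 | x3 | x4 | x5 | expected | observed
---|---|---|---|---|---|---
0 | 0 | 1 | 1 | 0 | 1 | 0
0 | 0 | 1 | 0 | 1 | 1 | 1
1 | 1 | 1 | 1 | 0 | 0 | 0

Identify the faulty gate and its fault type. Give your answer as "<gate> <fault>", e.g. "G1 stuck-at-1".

G2 stuck-at-1

Fault-free values for test 1 (x1=0, x2=0, x3=1, x4=1, x5=0): G1=0, G2=0, G3=0, G4=1, G5=1, G6=0, G7=1, giving Y=1. Observed 0.
Test 1: faults giving observed 0 are {G2 stuck-at-1, G2 inverted output, G3 stuck-at-1, G3 inverted output, G6 stuck-at-1, G6 inverted output, G7 stuck-at-0, G7 inverted output}.
Test 2 (x1=0, x2=0, x3=1, x4=0, x5=1): fault-free G1=1, G2=0, G3=0, G4=1, G5=1, G6=0, G7=1 → 1; observed 1. Eliminates G3 stuck-at-1, G3 inverted output, G6 stuck-at-1, G6 inverted output, G7 stuck-at-0, G7 inverted output.
Test 3 (x1=1, x2=1, x3=1, x4=1, x5=0): fault-free G1=1, G2=1, G3=1, G4=1, G5=1, G6=1, G7=0 → 0; observed 0. Eliminates G2 inverted output.
Only G2 stuck-at-1 is consistent with every test.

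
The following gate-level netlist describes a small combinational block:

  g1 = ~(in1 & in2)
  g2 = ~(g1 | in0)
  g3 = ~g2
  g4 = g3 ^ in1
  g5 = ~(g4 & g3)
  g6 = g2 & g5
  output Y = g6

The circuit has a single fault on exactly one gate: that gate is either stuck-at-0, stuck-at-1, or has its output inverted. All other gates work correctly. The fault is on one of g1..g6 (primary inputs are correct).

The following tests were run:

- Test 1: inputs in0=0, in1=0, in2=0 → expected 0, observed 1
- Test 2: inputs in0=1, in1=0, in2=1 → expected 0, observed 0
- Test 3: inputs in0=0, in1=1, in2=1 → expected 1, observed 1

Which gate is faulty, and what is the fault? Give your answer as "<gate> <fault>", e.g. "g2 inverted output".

Fault-free values for test 1 (in0=0, in1=0, in2=0): g1=1, g2=0, g3=1, g4=1, g5=0, g6=0, giving Y=0. Observed 1.
Test 1: faults giving observed 1 are {g1 stuck-at-0, g1 inverted output, g2 stuck-at-1, g2 inverted output, g6 stuck-at-1, g6 inverted output}.
Test 2 (in0=1, in1=0, in2=1): fault-free g1=1, g2=0, g3=1, g4=1, g5=0, g6=0 → 0; observed 0. Eliminates g2 stuck-at-1, g2 inverted output, g6 stuck-at-1, g6 inverted output.
Test 3 (in0=0, in1=1, in2=1): fault-free g1=0, g2=1, g3=0, g4=1, g5=1, g6=1 → 1; observed 1. Eliminates g1 inverted output.
Only g1 stuck-at-0 is consistent with every test.

g1 stuck-at-0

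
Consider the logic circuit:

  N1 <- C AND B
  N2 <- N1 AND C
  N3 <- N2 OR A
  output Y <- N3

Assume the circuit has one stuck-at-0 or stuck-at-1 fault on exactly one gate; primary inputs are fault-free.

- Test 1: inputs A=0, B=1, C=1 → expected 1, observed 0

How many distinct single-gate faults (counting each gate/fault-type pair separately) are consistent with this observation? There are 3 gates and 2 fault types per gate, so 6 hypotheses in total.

3

Fault-free: N1=1, N2=1, N3=1 → 1. Observed 0.
  N1 stuck-at-0: output 0 ✓
  N1 stuck-at-1: output 1 ✗
  N2 stuck-at-0: output 0 ✓
  N2 stuck-at-1: output 1 ✗
  N3 stuck-at-0: output 0 ✓
  N3 stuck-at-1: output 1 ✗
Consistent faults: {N1 stuck-at-0, N2 stuck-at-0, N3 stuck-at-0} — 3 in all.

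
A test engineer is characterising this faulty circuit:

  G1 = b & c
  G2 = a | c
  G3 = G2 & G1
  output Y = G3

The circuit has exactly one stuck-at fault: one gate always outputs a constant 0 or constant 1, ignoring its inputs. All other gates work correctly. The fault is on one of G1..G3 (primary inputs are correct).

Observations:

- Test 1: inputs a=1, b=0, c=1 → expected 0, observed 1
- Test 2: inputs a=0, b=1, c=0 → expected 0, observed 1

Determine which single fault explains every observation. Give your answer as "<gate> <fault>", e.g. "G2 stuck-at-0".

G3 stuck-at-1

Fault-free values for test 1 (a=1, b=0, c=1): G1=0, G2=1, G3=0, giving Y=0. Observed 1.
Test 1: faults giving observed 1 are {G1 stuck-at-1, G3 stuck-at-1}.
Test 2 (a=0, b=1, c=0): fault-free G1=0, G2=0, G3=0 → 0; observed 1. Eliminates G1 stuck-at-1.
Only G3 stuck-at-1 is consistent with every test.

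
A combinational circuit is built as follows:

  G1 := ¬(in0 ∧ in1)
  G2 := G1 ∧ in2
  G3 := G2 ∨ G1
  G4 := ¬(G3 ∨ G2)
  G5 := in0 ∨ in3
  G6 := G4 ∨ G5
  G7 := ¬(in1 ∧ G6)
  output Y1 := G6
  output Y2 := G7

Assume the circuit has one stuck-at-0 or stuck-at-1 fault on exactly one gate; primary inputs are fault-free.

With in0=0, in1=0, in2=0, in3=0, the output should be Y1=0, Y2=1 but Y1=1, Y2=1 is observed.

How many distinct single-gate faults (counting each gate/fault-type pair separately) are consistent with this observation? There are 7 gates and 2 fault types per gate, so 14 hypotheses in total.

5

Fault-free: G1=1, G2=0, G3=1, G4=0, G5=0, G6=0, G7=1 → Y1=0, Y2=1. Observed Y1=1, Y2=1.
  G1 stuck-at-0: output Y1=1, Y2=1 ✓
  G1 stuck-at-1: output Y1=0, Y2=1 ✗
  G2 stuck-at-0: output Y1=0, Y2=1 ✗
  G2 stuck-at-1: output Y1=0, Y2=1 ✗
  G3 stuck-at-0: output Y1=1, Y2=1 ✓
  G3 stuck-at-1: output Y1=0, Y2=1 ✗
  G4 stuck-at-0: output Y1=0, Y2=1 ✗
  G4 stuck-at-1: output Y1=1, Y2=1 ✓
  G5 stuck-at-0: output Y1=0, Y2=1 ✗
  G5 stuck-at-1: output Y1=1, Y2=1 ✓
  G6 stuck-at-0: output Y1=0, Y2=1 ✗
  G6 stuck-at-1: output Y1=1, Y2=1 ✓
  G7 stuck-at-0: output Y1=0, Y2=0 ✗
  G7 stuck-at-1: output Y1=0, Y2=1 ✗
Consistent faults: {G1 stuck-at-0, G3 stuck-at-0, G4 stuck-at-1, G5 stuck-at-1, G6 stuck-at-1} — 5 in all.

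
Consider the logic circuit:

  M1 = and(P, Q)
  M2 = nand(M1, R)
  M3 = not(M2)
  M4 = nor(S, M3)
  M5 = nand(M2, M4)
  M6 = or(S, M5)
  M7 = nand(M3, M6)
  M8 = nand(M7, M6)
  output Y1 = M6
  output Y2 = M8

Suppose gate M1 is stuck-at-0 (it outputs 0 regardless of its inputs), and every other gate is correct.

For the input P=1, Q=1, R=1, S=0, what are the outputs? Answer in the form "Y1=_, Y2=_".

Propagate with M1 forced: M1=0 [stuck-at-0], M2=1, M3=0, M4=1, M5=0, M6=0, M7=1, M8=1.
So the outputs are Y1=0, Y2=1. (Without the fault they would be Y1=1, Y2=1.)

Y1=0, Y2=1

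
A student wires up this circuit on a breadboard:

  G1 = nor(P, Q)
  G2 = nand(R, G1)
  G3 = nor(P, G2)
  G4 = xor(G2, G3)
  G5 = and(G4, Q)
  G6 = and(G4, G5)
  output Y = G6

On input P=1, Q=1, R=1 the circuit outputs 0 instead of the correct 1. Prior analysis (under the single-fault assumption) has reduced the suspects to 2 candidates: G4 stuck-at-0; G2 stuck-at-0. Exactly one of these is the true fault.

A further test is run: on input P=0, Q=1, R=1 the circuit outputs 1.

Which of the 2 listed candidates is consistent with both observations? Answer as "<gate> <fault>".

G2 stuck-at-0

Evaluate each candidate on input P=0, Q=1, R=1:
  G4 stuck-at-0: G1=0, G2=1, G3=0, G4=0 [stuck-at-0], G5=0, G6=0 → 0 — eliminated
  G2 stuck-at-0: G1=0, G2=0 [stuck-at-0], G3=1, G4=1, G5=1, G6=1 → 1 — matches
Only G2 stuck-at-0 reproduces the observed 1.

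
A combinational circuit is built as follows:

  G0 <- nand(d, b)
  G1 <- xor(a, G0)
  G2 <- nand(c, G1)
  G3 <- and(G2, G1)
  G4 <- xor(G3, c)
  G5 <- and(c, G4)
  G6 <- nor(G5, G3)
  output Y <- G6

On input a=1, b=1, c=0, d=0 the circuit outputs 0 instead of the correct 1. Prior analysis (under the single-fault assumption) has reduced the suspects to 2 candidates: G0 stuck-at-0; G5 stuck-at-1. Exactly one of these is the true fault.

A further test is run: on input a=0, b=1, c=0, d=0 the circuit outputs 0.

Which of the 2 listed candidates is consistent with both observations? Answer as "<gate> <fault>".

G5 stuck-at-1

Evaluate each candidate on input a=0, b=1, c=0, d=0:
  G0 stuck-at-0: G0=0 [stuck-at-0], G1=0, G2=1, G3=0, G4=0, G5=0, G6=1 → 1 — eliminated
  G5 stuck-at-1: G0=1, G1=1, G2=1, G3=1, G4=1, G5=1 [stuck-at-1], G6=0 → 0 — matches
Only G5 stuck-at-1 reproduces the observed 0.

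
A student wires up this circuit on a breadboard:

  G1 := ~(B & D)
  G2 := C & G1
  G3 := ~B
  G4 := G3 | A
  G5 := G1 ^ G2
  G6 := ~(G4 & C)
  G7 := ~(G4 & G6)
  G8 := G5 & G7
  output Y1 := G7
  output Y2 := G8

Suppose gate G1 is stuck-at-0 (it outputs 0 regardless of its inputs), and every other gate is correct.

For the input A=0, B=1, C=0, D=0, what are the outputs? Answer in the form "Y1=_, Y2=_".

Y1=1, Y2=0

Propagate with G1 forced: G1=0 [stuck-at-0], G2=0, G3=0, G4=0, G5=0, G6=1, G7=1, G8=0.
So the outputs are Y1=1, Y2=0. (Without the fault they would be Y1=1, Y2=1.)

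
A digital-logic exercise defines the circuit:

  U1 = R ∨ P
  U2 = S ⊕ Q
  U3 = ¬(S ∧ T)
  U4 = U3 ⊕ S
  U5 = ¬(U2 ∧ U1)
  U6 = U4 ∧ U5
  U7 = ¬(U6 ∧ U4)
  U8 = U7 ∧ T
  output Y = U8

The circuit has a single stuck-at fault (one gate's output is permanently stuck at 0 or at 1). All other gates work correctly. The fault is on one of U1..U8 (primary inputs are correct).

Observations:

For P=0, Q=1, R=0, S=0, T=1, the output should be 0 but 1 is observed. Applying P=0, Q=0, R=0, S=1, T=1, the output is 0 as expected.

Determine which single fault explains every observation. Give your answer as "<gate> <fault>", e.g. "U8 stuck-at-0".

Fault-free values for test 1 (P=0, Q=1, R=0, S=0, T=1): U1=0, U2=1, U3=1, U4=1, U5=1, U6=1, U7=0, U8=0, giving Y=0. Observed 1.
Test 1: faults giving observed 1 are {U1 stuck-at-1, U3 stuck-at-0, U4 stuck-at-0, U5 stuck-at-0, U6 stuck-at-0, U7 stuck-at-1, U8 stuck-at-1}.
Test 2 (P=0, Q=0, R=0, S=1, T=1): fault-free U1=0, U2=1, U3=0, U4=1, U5=1, U6=1, U7=0, U8=0 → 0; observed 0. Eliminates U1 stuck-at-1, U4 stuck-at-0, U5 stuck-at-0, U6 stuck-at-0, U7 stuck-at-1, U8 stuck-at-1.
Only U3 stuck-at-0 is consistent with every test.

U3 stuck-at-0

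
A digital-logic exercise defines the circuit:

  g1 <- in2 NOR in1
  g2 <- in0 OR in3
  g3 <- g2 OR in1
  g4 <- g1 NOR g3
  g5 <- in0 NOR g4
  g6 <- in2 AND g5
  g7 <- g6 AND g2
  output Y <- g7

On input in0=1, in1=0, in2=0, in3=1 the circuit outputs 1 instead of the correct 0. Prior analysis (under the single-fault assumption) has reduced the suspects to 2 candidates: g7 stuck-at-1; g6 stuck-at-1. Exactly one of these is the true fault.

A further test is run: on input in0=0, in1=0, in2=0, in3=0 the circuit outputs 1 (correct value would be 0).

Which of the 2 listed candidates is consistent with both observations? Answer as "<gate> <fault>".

Evaluate each candidate on input in0=0, in1=0, in2=0, in3=0:
  g7 stuck-at-1: g1=1, g2=0, g3=0, g4=0, g5=1, g6=0, g7=1 [stuck-at-1] → 1 — matches
  g6 stuck-at-1: g1=1, g2=0, g3=0, g4=0, g5=1, g6=1 [stuck-at-1], g7=0 → 0 — eliminated
Only g7 stuck-at-1 reproduces the observed 1.

g7 stuck-at-1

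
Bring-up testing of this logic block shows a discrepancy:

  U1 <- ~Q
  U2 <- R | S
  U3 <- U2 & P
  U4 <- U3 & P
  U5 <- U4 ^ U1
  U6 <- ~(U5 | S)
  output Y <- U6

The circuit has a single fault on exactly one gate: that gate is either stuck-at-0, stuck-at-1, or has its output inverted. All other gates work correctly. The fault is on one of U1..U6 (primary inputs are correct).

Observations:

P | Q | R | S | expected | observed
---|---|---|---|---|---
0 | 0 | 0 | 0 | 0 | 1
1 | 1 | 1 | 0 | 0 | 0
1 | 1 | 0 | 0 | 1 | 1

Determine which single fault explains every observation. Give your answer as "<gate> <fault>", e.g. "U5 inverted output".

Fault-free values for test 1 (P=0, Q=0, R=0, S=0): U1=1, U2=0, U3=0, U4=0, U5=1, U6=0, giving Y=0. Observed 1.
Test 1: faults giving observed 1 are {U1 stuck-at-0, U1 inverted output, U4 stuck-at-1, U4 inverted output, U5 stuck-at-0, U5 inverted output, U6 stuck-at-1, U6 inverted output}.
Test 2 (P=1, Q=1, R=1, S=0): fault-free U1=0, U2=1, U3=1, U4=1, U5=1, U6=0 → 0; observed 0. Eliminates U1 inverted output, U4 inverted output, U5 stuck-at-0, U5 inverted output, U6 stuck-at-1, U6 inverted output.
Test 3 (P=1, Q=1, R=0, S=0): fault-free U1=0, U2=0, U3=0, U4=0, U5=0, U6=1 → 1; observed 1. Eliminates U4 stuck-at-1.
Only U1 stuck-at-0 is consistent with every test.

U1 stuck-at-0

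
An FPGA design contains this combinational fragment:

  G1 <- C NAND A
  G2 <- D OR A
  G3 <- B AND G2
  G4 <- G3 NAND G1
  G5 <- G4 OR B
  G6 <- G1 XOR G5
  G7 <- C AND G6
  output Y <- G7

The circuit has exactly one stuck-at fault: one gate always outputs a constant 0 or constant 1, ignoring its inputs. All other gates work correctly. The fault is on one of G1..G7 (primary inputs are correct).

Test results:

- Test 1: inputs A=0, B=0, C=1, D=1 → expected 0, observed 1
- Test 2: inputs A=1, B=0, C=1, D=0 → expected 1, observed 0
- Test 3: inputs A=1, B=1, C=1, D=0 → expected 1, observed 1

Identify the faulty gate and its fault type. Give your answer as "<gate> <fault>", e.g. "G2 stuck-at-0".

G4 stuck-at-0

Fault-free values for test 1 (A=0, B=0, C=1, D=1): G1=1, G2=1, G3=0, G4=1, G5=1, G6=0, G7=0, giving Y=0. Observed 1.
Test 1: faults giving observed 1 are {G1 stuck-at-0, G3 stuck-at-1, G4 stuck-at-0, G5 stuck-at-0, G6 stuck-at-1, G7 stuck-at-1}.
Test 2 (A=1, B=0, C=1, D=0): fault-free G1=0, G2=1, G3=0, G4=1, G5=1, G6=1, G7=1 → 1; observed 0. Eliminates G1 stuck-at-0, G3 stuck-at-1, G6 stuck-at-1, G7 stuck-at-1.
Test 3 (A=1, B=1, C=1, D=0): fault-free G1=0, G2=1, G3=1, G4=1, G5=1, G6=1, G7=1 → 1; observed 1. Eliminates G5 stuck-at-0.
Only G4 stuck-at-0 is consistent with every test.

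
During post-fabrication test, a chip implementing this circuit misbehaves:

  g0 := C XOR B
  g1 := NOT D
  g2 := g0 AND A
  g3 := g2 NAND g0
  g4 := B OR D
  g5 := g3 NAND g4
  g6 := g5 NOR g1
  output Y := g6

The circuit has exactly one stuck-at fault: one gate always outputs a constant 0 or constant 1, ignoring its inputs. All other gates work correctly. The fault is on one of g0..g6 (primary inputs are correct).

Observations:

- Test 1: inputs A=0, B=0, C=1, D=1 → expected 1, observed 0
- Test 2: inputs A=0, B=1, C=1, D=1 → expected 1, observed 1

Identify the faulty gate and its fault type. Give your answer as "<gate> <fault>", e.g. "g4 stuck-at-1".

g2 stuck-at-1

Fault-free values for test 1 (A=0, B=0, C=1, D=1): g0=1, g1=0, g2=0, g3=1, g4=1, g5=0, g6=1, giving Y=1. Observed 0.
Test 1: faults giving observed 0 are {g1 stuck-at-1, g2 stuck-at-1, g3 stuck-at-0, g4 stuck-at-0, g5 stuck-at-1, g6 stuck-at-0}.
Test 2 (A=0, B=1, C=1, D=1): fault-free g0=0, g1=0, g2=0, g3=1, g4=1, g5=0, g6=1 → 1; observed 1. Eliminates g1 stuck-at-1, g3 stuck-at-0, g4 stuck-at-0, g5 stuck-at-1, g6 stuck-at-0.
Only g2 stuck-at-1 is consistent with every test.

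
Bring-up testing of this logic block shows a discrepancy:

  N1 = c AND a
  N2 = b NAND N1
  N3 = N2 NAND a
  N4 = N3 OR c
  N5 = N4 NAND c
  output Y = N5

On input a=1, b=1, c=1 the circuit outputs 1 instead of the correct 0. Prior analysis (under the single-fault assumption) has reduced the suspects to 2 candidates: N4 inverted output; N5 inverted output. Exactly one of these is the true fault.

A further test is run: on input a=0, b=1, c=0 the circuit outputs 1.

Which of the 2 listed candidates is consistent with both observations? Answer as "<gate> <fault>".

Evaluate each candidate on input a=0, b=1, c=0:
  N4 inverted output: N1=0, N2=1, N3=1, N4=0 [inverted output], N5=1 → 1 — matches
  N5 inverted output: N1=0, N2=1, N3=1, N4=1, N5=0 [inverted output] → 0 — eliminated
Only N4 inverted output reproduces the observed 1.

N4 inverted output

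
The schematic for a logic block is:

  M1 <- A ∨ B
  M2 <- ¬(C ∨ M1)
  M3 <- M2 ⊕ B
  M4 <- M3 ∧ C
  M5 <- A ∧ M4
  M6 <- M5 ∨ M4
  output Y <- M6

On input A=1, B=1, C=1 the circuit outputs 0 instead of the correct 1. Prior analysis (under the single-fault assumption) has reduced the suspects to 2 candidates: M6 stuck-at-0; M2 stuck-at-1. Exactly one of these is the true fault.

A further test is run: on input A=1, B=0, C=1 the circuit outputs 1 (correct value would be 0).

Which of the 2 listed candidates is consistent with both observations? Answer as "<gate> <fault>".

Evaluate each candidate on input A=1, B=0, C=1:
  M6 stuck-at-0: M1=1, M2=0, M3=0, M4=0, M5=0, M6=0 [stuck-at-0] → 0 — eliminated
  M2 stuck-at-1: M1=1, M2=1 [stuck-at-1], M3=1, M4=1, M5=1, M6=1 → 1 — matches
Only M2 stuck-at-1 reproduces the observed 1.

M2 stuck-at-1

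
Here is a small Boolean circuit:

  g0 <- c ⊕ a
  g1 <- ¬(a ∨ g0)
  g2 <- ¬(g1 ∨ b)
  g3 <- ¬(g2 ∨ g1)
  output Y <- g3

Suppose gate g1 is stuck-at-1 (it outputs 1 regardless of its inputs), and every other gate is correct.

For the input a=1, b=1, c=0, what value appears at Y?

0

Propagate with g1 forced: g0=1, g1=1 [stuck-at-1], g2=0, g3=0.
So Y = 0. (Without the fault it would be 1.)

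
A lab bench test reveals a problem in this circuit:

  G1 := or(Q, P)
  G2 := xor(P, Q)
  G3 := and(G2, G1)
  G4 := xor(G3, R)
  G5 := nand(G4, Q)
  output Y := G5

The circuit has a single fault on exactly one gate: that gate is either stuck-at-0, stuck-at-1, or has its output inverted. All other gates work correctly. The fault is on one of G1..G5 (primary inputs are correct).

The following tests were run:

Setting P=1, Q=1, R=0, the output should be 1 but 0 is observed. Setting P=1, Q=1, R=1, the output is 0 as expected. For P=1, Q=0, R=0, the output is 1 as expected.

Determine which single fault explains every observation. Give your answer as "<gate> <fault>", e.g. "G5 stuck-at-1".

Fault-free values for test 1 (P=1, Q=1, R=0): G1=1, G2=0, G3=0, G4=0, G5=1, giving Y=1. Observed 0.
Test 1: faults giving observed 0 are {G2 stuck-at-1, G2 inverted output, G3 stuck-at-1, G3 inverted output, G4 stuck-at-1, G4 inverted output, G5 stuck-at-0, G5 inverted output}.
Test 2 (P=1, Q=1, R=1): fault-free G1=1, G2=0, G3=0, G4=1, G5=0 → 0; observed 0. Eliminates G2 stuck-at-1, G2 inverted output, G3 stuck-at-1, G3 inverted output, G4 inverted output, G5 inverted output.
Test 3 (P=1, Q=0, R=0): fault-free G1=1, G2=1, G3=1, G4=1, G5=1 → 1; observed 1. Eliminates G5 stuck-at-0.
Only G4 stuck-at-1 is consistent with every test.

G4 stuck-at-1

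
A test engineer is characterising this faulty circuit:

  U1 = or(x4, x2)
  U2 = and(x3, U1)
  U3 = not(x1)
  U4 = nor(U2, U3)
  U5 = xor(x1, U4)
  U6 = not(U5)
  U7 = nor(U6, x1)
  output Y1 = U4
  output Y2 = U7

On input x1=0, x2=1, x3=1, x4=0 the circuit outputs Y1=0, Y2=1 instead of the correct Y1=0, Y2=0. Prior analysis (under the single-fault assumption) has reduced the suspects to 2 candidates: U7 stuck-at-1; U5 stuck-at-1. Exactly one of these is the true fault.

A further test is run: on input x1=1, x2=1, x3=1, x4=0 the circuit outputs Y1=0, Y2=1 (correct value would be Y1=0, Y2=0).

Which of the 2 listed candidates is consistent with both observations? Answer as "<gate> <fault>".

U7 stuck-at-1

Evaluate each candidate on input x1=1, x2=1, x3=1, x4=0:
  U7 stuck-at-1: U1=1, U2=1, U3=0, U4=0, U5=1, U6=0, U7=1 [stuck-at-1] → Y1=0, Y2=1 — matches
  U5 stuck-at-1: U1=1, U2=1, U3=0, U4=0, U5=1 [stuck-at-1], U6=0, U7=0 → Y1=0, Y2=0 — eliminated
Only U7 stuck-at-1 reproduces the observed Y1=0, Y2=1.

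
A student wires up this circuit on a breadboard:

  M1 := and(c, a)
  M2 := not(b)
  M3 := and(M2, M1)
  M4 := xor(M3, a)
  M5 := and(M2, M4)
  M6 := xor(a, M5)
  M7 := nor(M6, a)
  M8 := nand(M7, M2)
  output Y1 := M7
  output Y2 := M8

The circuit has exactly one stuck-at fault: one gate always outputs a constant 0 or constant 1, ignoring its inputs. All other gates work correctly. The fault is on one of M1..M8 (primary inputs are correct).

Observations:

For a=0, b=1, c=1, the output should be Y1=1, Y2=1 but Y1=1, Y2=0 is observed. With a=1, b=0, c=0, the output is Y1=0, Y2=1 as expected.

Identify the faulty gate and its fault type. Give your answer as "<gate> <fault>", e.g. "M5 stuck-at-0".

M2 stuck-at-1

Fault-free values for test 1 (a=0, b=1, c=1): M1=0, M2=0, M3=0, M4=0, M5=0, M6=0, M7=1, M8=1, giving Y1=1, Y2=1. Observed Y1=1, Y2=0.
Test 1: faults giving observed Y1=1, Y2=0 are {M2 stuck-at-1, M8 stuck-at-0}.
Test 2 (a=1, b=0, c=0): fault-free M1=0, M2=1, M3=0, M4=1, M5=1, M6=0, M7=0, M8=1 → Y1=0, Y2=1; observed Y1=0, Y2=1. Eliminates M8 stuck-at-0.
Only M2 stuck-at-1 is consistent with every test.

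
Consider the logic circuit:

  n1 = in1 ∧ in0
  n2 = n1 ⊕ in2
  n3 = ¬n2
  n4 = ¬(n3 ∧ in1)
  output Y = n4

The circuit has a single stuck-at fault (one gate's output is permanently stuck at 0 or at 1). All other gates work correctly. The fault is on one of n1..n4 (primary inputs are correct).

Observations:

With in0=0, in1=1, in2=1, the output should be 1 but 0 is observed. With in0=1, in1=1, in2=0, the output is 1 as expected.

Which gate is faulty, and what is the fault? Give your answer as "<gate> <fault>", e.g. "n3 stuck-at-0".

n1 stuck-at-1

Fault-free values for test 1 (in0=0, in1=1, in2=1): n1=0, n2=1, n3=0, n4=1, giving Y=1. Observed 0.
Test 1: faults giving observed 0 are {n1 stuck-at-1, n2 stuck-at-0, n3 stuck-at-1, n4 stuck-at-0}.
Test 2 (in0=1, in1=1, in2=0): fault-free n1=1, n2=1, n3=0, n4=1 → 1; observed 1. Eliminates n2 stuck-at-0, n3 stuck-at-1, n4 stuck-at-0.
Only n1 stuck-at-1 is consistent with every test.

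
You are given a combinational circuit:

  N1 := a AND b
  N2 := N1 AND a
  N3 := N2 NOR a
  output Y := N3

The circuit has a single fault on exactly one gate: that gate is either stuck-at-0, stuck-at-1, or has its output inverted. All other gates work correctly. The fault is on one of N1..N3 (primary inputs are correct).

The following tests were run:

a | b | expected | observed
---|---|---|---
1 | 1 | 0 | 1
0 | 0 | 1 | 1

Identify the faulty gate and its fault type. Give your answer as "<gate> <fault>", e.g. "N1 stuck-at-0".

N3 stuck-at-1

Fault-free values for test 1 (a=1, b=1): N1=1, N2=1, N3=0, giving Y=0. Observed 1.
Test 1: faults giving observed 1 are {N3 stuck-at-1, N3 inverted output}.
Test 2 (a=0, b=0): fault-free N1=0, N2=0, N3=1 → 1; observed 1. Eliminates N3 inverted output.
Only N3 stuck-at-1 is consistent with every test.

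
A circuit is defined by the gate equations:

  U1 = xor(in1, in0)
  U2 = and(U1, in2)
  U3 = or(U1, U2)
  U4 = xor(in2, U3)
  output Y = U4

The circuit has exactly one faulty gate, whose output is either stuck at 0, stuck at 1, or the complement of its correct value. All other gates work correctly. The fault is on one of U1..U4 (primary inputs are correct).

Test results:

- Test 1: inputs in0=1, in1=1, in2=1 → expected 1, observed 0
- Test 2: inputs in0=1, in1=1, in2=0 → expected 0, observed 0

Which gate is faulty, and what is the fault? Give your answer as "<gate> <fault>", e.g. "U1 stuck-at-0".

U4 stuck-at-0

Fault-free values for test 1 (in0=1, in1=1, in2=1): U1=0, U2=0, U3=0, U4=1, giving Y=1. Observed 0.
Test 1: faults giving observed 0 are {U1 stuck-at-1, U1 inverted output, U2 stuck-at-1, U2 inverted output, U3 stuck-at-1, U3 inverted output, U4 stuck-at-0, U4 inverted output}.
Test 2 (in0=1, in1=1, in2=0): fault-free U1=0, U2=0, U3=0, U4=0 → 0; observed 0. Eliminates U1 stuck-at-1, U1 inverted output, U2 stuck-at-1, U2 inverted output, U3 stuck-at-1, U3 inverted output, U4 inverted output.
Only U4 stuck-at-0 is consistent with every test.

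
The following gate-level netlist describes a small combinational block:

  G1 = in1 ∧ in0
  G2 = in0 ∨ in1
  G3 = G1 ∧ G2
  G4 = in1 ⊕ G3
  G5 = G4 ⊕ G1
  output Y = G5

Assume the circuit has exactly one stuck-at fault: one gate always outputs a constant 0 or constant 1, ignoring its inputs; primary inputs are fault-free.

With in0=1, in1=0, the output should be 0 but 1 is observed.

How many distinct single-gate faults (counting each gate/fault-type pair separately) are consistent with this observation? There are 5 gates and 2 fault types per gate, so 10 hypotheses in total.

Fault-free: G1=0, G2=1, G3=0, G4=0, G5=0 → 0. Observed 1.
  G1 stuck-at-0: output 0 ✗
  G1 stuck-at-1: output 0 ✗
  G2 stuck-at-0: output 0 ✗
  G2 stuck-at-1: output 0 ✗
  G3 stuck-at-0: output 0 ✗
  G3 stuck-at-1: output 1 ✓
  G4 stuck-at-0: output 0 ✗
  G4 stuck-at-1: output 1 ✓
  G5 stuck-at-0: output 0 ✗
  G5 stuck-at-1: output 1 ✓
Consistent faults: {G3 stuck-at-1, G4 stuck-at-1, G5 stuck-at-1} — 3 in all.

3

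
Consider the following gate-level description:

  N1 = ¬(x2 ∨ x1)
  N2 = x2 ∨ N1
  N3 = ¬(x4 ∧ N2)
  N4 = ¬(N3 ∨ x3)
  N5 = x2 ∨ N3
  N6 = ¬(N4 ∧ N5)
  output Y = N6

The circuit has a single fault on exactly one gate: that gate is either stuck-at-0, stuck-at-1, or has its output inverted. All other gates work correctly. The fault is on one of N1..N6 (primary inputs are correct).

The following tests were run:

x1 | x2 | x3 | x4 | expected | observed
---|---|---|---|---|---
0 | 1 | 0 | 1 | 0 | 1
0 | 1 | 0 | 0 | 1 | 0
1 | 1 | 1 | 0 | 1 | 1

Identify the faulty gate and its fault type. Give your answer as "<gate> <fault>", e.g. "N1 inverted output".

N3 inverted output

Fault-free values for test 1 (x1=0, x2=1, x3=0, x4=1): N1=0, N2=1, N3=0, N4=1, N5=1, N6=0, giving Y=0. Observed 1.
Test 1: faults giving observed 1 are {N2 stuck-at-0, N2 inverted output, N3 stuck-at-1, N3 inverted output, N4 stuck-at-0, N4 inverted output, N5 stuck-at-0, N5 inverted output, N6 stuck-at-1, N6 inverted output}.
Test 2 (x1=0, x2=1, x3=0, x4=0): fault-free N1=0, N2=1, N3=1, N4=0, N5=1, N6=1 → 1; observed 0. Eliminates N2 stuck-at-0, N2 inverted output, N3 stuck-at-1, N4 stuck-at-0, N5 stuck-at-0, N5 inverted output, N6 stuck-at-1.
Test 3 (x1=1, x2=1, x3=1, x4=0): fault-free N1=0, N2=1, N3=1, N4=0, N5=1, N6=1 → 1; observed 1. Eliminates N4 inverted output, N6 inverted output.
Only N3 inverted output is consistent with every test.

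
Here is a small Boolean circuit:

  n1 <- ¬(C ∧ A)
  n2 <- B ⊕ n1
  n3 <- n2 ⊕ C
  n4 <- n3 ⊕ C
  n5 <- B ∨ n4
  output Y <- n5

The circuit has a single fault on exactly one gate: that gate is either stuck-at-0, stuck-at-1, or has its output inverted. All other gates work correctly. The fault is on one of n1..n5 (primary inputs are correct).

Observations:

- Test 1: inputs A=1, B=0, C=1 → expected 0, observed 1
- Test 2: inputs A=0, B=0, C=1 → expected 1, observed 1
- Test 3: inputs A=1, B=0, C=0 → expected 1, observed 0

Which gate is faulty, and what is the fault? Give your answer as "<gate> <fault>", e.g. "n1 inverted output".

n3 stuck-at-0

Fault-free values for test 1 (A=1, B=0, C=1): n1=0, n2=0, n3=1, n4=0, n5=0, giving Y=0. Observed 1.
Test 1: faults giving observed 1 are {n1 stuck-at-1, n1 inverted output, n2 stuck-at-1, n2 inverted output, n3 stuck-at-0, n3 inverted output, n4 stuck-at-1, n4 inverted output, n5 stuck-at-1, n5 inverted output}.
Test 2 (A=0, B=0, C=1): fault-free n1=1, n2=1, n3=0, n4=1, n5=1 → 1; observed 1. Eliminates n1 inverted output, n2 inverted output, n3 inverted output, n4 inverted output, n5 inverted output.
Test 3 (A=1, B=0, C=0): fault-free n1=1, n2=1, n3=1, n4=1, n5=1 → 1; observed 0. Eliminates n1 stuck-at-1, n2 stuck-at-1, n4 stuck-at-1, n5 stuck-at-1.
Only n3 stuck-at-0 is consistent with every test.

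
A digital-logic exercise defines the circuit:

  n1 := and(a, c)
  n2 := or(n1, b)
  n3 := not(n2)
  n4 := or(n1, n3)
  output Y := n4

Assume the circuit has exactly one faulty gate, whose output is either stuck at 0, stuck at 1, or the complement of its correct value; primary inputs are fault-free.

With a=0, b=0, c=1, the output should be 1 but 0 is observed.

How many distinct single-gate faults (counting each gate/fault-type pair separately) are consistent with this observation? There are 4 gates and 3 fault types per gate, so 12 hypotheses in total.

Fault-free: n1=0, n2=0, n3=1, n4=1 → 1. Observed 0.
  n1 stuck-at-0: output 1 ✗
  n1 stuck-at-1: output 1 ✗
  n1 inverted output: output 1 ✗
  n2 stuck-at-0: output 1 ✗
  n2 stuck-at-1: output 0 ✓
  n2 inverted output: output 0 ✓
  n3 stuck-at-0: output 0 ✓
  n3 stuck-at-1: output 1 ✗
  n3 inverted output: output 0 ✓
  n4 stuck-at-0: output 0 ✓
  n4 stuck-at-1: output 1 ✗
  n4 inverted output: output 0 ✓
Consistent faults: {n2 stuck-at-1, n2 inverted output, n3 stuck-at-0, n3 inverted output, n4 stuck-at-0, n4 inverted output} — 6 in all.

6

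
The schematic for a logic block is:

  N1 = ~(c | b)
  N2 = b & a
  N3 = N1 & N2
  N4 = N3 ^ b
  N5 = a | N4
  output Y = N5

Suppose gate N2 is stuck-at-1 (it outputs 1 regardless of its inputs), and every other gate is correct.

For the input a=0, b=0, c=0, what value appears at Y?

1

Propagate with N2 forced: N1=1, N2=1 [stuck-at-1], N3=1, N4=1, N5=1.
So Y = 1. (Without the fault it would be 0.)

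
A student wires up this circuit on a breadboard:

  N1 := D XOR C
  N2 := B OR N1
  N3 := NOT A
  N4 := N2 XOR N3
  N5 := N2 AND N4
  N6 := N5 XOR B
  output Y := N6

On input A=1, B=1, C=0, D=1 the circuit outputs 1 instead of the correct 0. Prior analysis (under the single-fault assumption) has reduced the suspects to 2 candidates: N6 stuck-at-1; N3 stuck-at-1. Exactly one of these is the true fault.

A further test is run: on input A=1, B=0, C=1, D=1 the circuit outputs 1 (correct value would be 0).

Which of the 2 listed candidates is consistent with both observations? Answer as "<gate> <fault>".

N6 stuck-at-1

Evaluate each candidate on input A=1, B=0, C=1, D=1:
  N6 stuck-at-1: N1=0, N2=0, N3=0, N4=0, N5=0, N6=1 [stuck-at-1] → 1 — matches
  N3 stuck-at-1: N1=0, N2=0, N3=1 [stuck-at-1], N4=1, N5=0, N6=0 → 0 — eliminated
Only N6 stuck-at-1 reproduces the observed 1.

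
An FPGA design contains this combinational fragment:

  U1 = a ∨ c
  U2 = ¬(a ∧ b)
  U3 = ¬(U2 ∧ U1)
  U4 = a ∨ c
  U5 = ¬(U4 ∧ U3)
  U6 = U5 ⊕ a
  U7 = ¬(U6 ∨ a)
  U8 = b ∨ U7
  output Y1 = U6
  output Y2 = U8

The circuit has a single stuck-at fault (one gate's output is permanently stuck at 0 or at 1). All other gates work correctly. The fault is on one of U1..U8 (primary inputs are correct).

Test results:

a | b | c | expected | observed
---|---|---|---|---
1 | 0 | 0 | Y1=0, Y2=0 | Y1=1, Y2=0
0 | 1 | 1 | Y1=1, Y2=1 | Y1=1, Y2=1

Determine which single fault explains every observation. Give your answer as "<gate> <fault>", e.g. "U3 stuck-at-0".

U6 stuck-at-1

Fault-free values for test 1 (a=1, b=0, c=0): U1=1, U2=1, U3=0, U4=1, U5=1, U6=0, U7=0, U8=0, giving Y1=0, Y2=0. Observed Y1=1, Y2=0.
Test 1: faults giving observed Y1=1, Y2=0 are {U1 stuck-at-0, U2 stuck-at-0, U3 stuck-at-1, U5 stuck-at-0, U6 stuck-at-1}.
Test 2 (a=0, b=1, c=1): fault-free U1=1, U2=1, U3=0, U4=1, U5=1, U6=1, U7=0, U8=1 → Y1=1, Y2=1; observed Y1=1, Y2=1. Eliminates U1 stuck-at-0, U2 stuck-at-0, U3 stuck-at-1, U5 stuck-at-0.
Only U6 stuck-at-1 is consistent with every test.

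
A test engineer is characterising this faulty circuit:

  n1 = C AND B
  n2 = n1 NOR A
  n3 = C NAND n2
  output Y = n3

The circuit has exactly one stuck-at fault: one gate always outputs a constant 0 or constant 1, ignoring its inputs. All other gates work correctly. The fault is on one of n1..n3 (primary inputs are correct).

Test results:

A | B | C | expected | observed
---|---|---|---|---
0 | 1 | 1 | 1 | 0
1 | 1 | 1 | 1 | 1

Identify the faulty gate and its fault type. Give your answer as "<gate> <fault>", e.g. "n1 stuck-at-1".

n1 stuck-at-0

Fault-free values for test 1 (A=0, B=1, C=1): n1=1, n2=0, n3=1, giving Y=1. Observed 0.
Test 1: faults giving observed 0 are {n1 stuck-at-0, n2 stuck-at-1, n3 stuck-at-0}.
Test 2 (A=1, B=1, C=1): fault-free n1=1, n2=0, n3=1 → 1; observed 1. Eliminates n2 stuck-at-1, n3 stuck-at-0.
Only n1 stuck-at-0 is consistent with every test.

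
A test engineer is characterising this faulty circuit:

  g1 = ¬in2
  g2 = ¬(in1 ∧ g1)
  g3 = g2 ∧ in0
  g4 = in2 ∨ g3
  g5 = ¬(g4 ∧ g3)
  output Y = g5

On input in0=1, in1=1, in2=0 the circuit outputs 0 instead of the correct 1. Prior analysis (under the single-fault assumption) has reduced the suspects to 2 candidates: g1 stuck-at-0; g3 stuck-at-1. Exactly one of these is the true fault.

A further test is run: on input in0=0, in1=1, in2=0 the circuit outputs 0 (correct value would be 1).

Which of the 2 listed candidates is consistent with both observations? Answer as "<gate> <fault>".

g3 stuck-at-1

Evaluate each candidate on input in0=0, in1=1, in2=0:
  g1 stuck-at-0: g1=0 [stuck-at-0], g2=1, g3=0, g4=0, g5=1 → 1 — eliminated
  g3 stuck-at-1: g1=1, g2=0, g3=1 [stuck-at-1], g4=1, g5=0 → 0 — matches
Only g3 stuck-at-1 reproduces the observed 0.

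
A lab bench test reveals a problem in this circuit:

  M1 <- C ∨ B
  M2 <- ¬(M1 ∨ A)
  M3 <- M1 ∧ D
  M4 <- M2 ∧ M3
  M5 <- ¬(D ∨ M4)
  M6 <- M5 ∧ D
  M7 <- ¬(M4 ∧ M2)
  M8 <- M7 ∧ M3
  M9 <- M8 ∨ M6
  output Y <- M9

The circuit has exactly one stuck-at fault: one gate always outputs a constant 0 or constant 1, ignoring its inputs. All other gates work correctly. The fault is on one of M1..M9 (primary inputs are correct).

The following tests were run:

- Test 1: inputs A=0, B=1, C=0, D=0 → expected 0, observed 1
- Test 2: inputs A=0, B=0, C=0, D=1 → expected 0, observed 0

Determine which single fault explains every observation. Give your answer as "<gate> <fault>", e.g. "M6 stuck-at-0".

Fault-free values for test 1 (A=0, B=1, C=0, D=0): M1=1, M2=0, M3=0, M4=0, M5=1, M6=0, M7=1, M8=0, M9=0, giving Y=0. Observed 1.
Test 1: faults giving observed 1 are {M3 stuck-at-1, M6 stuck-at-1, M8 stuck-at-1, M9 stuck-at-1}.
Test 2 (A=0, B=0, C=0, D=1): fault-free M1=0, M2=1, M3=0, M4=0, M5=0, M6=0, M7=1, M8=0, M9=0 → 0; observed 0. Eliminates M6 stuck-at-1, M8 stuck-at-1, M9 stuck-at-1.
Only M3 stuck-at-1 is consistent with every test.

M3 stuck-at-1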